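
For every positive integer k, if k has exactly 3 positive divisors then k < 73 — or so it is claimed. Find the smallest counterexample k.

Check each positive integer k in order until k has exactly 3 positive divisors but the claim fails.
The first 4 eligible values, up to k = 49, all satisfy the conclusion.
k = 121: τ(121) = 3; 121 ≥ 73.
So k = 121 is the smallest counterexample.

k = 121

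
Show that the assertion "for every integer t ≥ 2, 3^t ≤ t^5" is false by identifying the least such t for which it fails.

A counterexample is any integer t ≥ 2 such that 3^t > t^5; we check each in order.
For t = 2, 3, 4, 5, 6, 7, 8, 9, 10 the conclusion holds.
t = 11: 3^t = 177147 and t^5 = 161051, so 177147 > 161051.
Thus t = 11 disproves the claim, and no smaller t works.

t = 11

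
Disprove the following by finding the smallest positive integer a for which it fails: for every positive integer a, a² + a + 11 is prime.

We need the least positive integer a for which a² + a + 11 is not prime.
The first 9 eligible values, up to a = 9, all satisfy the conclusion.
a = 10: a² + a + 11 = 121 = 11 × 11, composite.
Hence a = 10 is a counterexample.

a = 10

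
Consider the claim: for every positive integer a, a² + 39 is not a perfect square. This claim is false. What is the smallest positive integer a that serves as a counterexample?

a = 5

The first 4 eligible values, up to a = 4, all satisfy the conclusion.
a = 5: 5² + 39 = 64 = 8², a perfect square.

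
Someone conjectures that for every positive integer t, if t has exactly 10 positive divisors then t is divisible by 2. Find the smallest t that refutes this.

t = 405

We need the least positive integer t for which t has exactly 10 positive divisors but t is not divisible by 2.
For t = 48, 80, 112, 162, 176, 208, 272, 304, 368 the conclusion holds.
t = 405: τ(405) = 10; 405 mod 2 = 1.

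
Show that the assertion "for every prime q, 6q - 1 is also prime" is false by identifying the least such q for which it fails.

q = 11

Check each prime q in order until 6q - 1 is not prime.
The first 4 eligible values, up to q = 7, all satisfy the conclusion.
q = 11: 6q - 1 = 65 = 5 × 13, not prime.
So q = 11 is the smallest counterexample.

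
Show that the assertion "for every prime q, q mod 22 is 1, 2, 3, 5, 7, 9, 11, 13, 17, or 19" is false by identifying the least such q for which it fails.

The first 11 eligible values, up to q = 31, all satisfy the conclusion.
q = 37: 37 mod 22 = 15 — not in {1, 2, 3, 5, 7, 9, 11, 13, 17, 19}.
Hence q = 37 is a counterexample.

q = 37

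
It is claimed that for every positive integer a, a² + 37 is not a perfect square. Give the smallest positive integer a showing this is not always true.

For a = 1, 2, 3, 4, …, 15, 16, 17 the conclusion holds.
a = 18: 18² + 37 = 361 = 19², a perfect square.

a = 18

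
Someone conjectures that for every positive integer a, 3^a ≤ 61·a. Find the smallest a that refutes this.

a = 6

The first 5 eligible values, up to a = 5, all satisfy the conclusion.
a = 6: 3^a = 729 and 61·a = 366, so 729 > 366.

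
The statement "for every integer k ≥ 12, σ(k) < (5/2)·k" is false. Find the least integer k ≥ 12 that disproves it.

k = 24

Check each integer k ≥ 12 in order until the claim fails.
The first 12 eligible values, up to k = 23, all satisfy the conclusion.
k = 24: σ(24) = 60; 60 ≥ 60.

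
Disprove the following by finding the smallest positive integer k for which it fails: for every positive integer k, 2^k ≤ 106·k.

k = 11

The first 10 eligible values, up to k = 10, all satisfy the conclusion.
k = 11: 2^k = 2048 and 106·k = 1166, so 2048 > 1166.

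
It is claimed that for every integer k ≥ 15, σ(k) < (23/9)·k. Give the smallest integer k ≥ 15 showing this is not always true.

For k = 15, 16, 17, 18, …, 45, 46, 47 the conclusion holds.
k = 48: σ(48) = 124; 124 ≥ 368/3.

k = 48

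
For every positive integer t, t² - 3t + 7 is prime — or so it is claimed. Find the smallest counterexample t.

The first 5 eligible values, up to t = 5, all satisfy the conclusion.
t = 6: t² - 3t + 7 = 25 = 5 × 5, composite.

t = 6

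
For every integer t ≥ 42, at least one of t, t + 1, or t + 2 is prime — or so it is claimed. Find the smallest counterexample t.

t = 44

A counterexample is any integer t ≥ 42 such that t, t + 1, t + 2 are all composite; we check each in order.
For t = 42, 43 the conclusion holds.
t = 44: 44 = 2 × 22; 45 = 3 × 15; 46 = 2 × 23 — all composite.
Thus t = 44 disproves the claim, and no smaller t works.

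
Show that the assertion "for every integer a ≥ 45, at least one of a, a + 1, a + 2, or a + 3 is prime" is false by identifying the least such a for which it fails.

a = 48

For a = 45, 46, 47 the conclusion holds.
a = 48: 48 = 2 × 24; 49 = 7 × 7; 50 = 2 × 25; 51 = 3 × 17 — all composite.
So a = 48 is the smallest counterexample.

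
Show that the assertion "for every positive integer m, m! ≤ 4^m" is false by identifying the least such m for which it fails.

Check each positive integer m in order until m! > 4^m.
m = 1: m! = 1 and 4^m = 4, so 1 ≤ 4.
m = 2: m! = 2 and 4^m = 16, so 2 ≤ 16.
m = 3: m! = 6 and 4^m = 64, so 6 ≤ 64.
m = 4: m! = 24 and 4^m = 256, so 24 ≤ 256.
m = 5: m! = 120 and 4^m = 1024, so 120 ≤ 1024.
m = 6: m! = 720 and 4^m = 4096, so 720 ≤ 4096.
m = 7: m! = 5040 and 4^m = 16384, so 5040 ≤ 16384.
m = 8: m! = 40320 and 4^m = 65536, so 40320 ≤ 65536.
m = 9: m! = 362880 and 4^m = 262144, so 362880 > 262144.
Thus m = 9 disproves the claim, and no smaller m works.

m = 9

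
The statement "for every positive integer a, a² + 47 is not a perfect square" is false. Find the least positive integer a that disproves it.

Check each positive integer a in order until a² + 47 is a perfect square.
For a = 1, 2, 3, 4, …, 20, 21, 22 the conclusion holds.
a = 23: 23² + 47 = 576 = 24², a perfect square.
So a = 23 is the smallest counterexample.

a = 23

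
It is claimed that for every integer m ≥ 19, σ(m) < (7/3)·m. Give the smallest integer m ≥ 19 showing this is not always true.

m = 24

We need the least integer m ≥ 19 for which the claim fails.
For m = 19, 20, 21, 22, 23 the conclusion holds.
m = 24: σ(24) = 60; 60 ≥ 56.
Thus m = 24 disproves the claim, and no smaller m works.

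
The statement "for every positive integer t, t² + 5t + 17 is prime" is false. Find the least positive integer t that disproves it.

The first 7 eligible values, up to t = 7, all satisfy the conclusion.
t = 8: t² + 5t + 17 = 121 = 11 × 11, composite.
So t = 8 is the smallest counterexample.

t = 8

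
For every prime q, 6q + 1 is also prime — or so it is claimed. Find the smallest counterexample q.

q = 19

For q = 2, 3, 5, 7, 11, 13, 17 the conclusion holds.
q = 19: 6q + 1 = 115 = 5 × 23, not prime.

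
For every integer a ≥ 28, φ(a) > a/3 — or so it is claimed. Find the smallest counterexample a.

For a = 28, 29 the conclusion holds.
a = 30: φ(30) = 8 and 30/3 = 10, so φ(30) ≤ 30/3.

a = 30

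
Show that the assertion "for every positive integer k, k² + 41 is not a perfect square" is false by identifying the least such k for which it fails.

We need the least positive integer k for which k² + 41 is a perfect square.
The first 19 eligible values, up to k = 19, all satisfy the conclusion.
k = 20: 20² + 41 = 441 = 21², a perfect square.
Hence k = 20 is a counterexample.

k = 20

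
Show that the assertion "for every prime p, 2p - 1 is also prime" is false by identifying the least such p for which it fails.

Check each prime p in order until 2p - 1 is not prime.
For p = 2, 3 the conclusion holds.
p = 5: 2p - 1 = 9 = 3 × 3, not prime.
So p = 5 is the smallest counterexample.

p = 5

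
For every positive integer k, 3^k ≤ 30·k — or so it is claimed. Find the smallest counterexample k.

A counterexample is any positive integer k such that 3^k > 30·k; we check each in order.
k = 1: 3^k = 3 and 30·k = 30, so 3 ≤ 30.
k = 2: 3^k = 9 and 30·k = 60, so 9 ≤ 60.
k = 3: 3^k = 27 and 30·k = 90, so 27 ≤ 90.
k = 4: 3^k = 81 and 30·k = 120, so 81 ≤ 120.
k = 5: 3^k = 243 and 30·k = 150, so 243 > 150.

k = 5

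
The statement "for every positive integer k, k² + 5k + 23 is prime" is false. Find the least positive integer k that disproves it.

A counterexample is any positive integer k such that k² + 5k + 23 is not prime; we check each in order.
The first 13 eligible values, up to k = 13, all satisfy the conclusion.
k = 14: k² + 5k + 23 = 289 = 17 × 17, composite.

k = 14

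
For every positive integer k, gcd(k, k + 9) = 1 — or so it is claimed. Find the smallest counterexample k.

Check each positive integer k in order until gcd(k, k + 9) > 1.
For k = 1, 2 the conclusion holds.
k = 3: gcd(3, 12) = 3.

k = 3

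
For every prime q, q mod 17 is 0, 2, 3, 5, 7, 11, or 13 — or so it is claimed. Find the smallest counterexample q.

q = 23

Check each prime q in order until the claim fails.
The first 8 eligible values, up to q = 19, all satisfy the conclusion.
q = 23: 23 mod 17 = 6 — not in {0, 2, 3, 5, 7, 11, 13}.
Hence q = 23 is a counterexample.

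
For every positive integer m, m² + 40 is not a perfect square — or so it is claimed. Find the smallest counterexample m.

m = 3

For m = 1, 2 the conclusion holds.
m = 3: 3² + 40 = 49 = 7², a perfect square.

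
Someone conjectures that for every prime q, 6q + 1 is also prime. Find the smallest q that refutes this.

We need the least prime q for which 6q + 1 is not prime.
For q = 2, 3, 5, 7, 11, 13, 17 the conclusion holds.
q = 19: 6q + 1 = 115 = 5 × 23, not prime.

q = 19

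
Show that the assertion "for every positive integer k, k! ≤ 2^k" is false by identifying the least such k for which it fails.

k = 4

Check each positive integer k in order until k! > 2^k.
For k = 1, 2, 3 the conclusion holds.
k = 4: k! = 24 and 2^k = 16, so 24 > 16.
Thus k = 4 disproves the claim, and no smaller k works.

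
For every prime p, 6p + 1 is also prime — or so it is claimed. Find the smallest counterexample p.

We need the least prime p for which 6p + 1 is not prime.
The first 7 eligible values, up to p = 17, all satisfy the conclusion.
p = 19: 6p + 1 = 115 = 5 × 23, not prime.

p = 19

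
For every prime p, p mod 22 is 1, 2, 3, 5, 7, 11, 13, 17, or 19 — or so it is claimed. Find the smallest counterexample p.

p = 31

A counterexample is any prime p such that the claim fails; we check each in order.
For p = 2, 3, 5, 7, 11, 13, 17, 19, 23, 29 the conclusion holds.
p = 31: 31 mod 22 = 9 — not in {1, 2, 3, 5, 7, 11, 13, 17, 19}.
So p = 31 is the smallest counterexample.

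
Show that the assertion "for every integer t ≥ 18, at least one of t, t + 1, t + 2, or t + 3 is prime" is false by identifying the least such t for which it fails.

t = 24

Check each integer t ≥ 18 in order until t, t + 1, t + 2, t + 3 are all composite.
For t = 18, 19, 20, 21, 22, 23 the conclusion holds.
t = 24: 24 = 2 × 12; 25 = 5 × 5; 26 = 2 × 13; 27 = 3 × 9 — all composite.
Hence t = 24 is a counterexample.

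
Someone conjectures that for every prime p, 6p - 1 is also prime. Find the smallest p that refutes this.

p = 11

We need the least prime p for which 6p - 1 is not prime.
p = 2: 6p - 1 = 11, prime.
p = 3: 6p - 1 = 17, prime.
p = 5: 6p - 1 = 29, prime.
p = 7: 6p - 1 = 41, prime.
p = 11: 6p - 1 = 65 = 5 × 13, not prime.
Hence p = 11 is a counterexample.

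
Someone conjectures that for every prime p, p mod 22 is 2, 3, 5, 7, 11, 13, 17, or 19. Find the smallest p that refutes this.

p = 23

The first 8 eligible values, up to p = 19, all satisfy the conclusion.
p = 23: 23 mod 22 = 1 — not in {2, 3, 5, 7, 11, 13, 17, 19}.
Hence p = 23 is a counterexample.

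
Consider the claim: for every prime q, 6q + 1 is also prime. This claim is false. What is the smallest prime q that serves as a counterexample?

A counterexample is any prime q such that 6q + 1 is not prime; we check each in order.
The first 7 eligible values, up to q = 17, all satisfy the conclusion.
q = 19: 6q + 1 = 115 = 5 × 23, not prime.

q = 19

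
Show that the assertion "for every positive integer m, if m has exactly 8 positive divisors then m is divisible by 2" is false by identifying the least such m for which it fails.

m = 105

Check each positive integer m in order until m has exactly 8 positive divisors but m is not divisible by 2.
The first 12 eligible values, up to m = 104, all satisfy the conclusion.
m = 105: τ(105) = 8; 105 mod 2 = 1.
Thus m = 105 disproves the claim, and no smaller m works.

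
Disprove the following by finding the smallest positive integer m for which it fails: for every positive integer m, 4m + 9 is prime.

Check each positive integer m in order until 4m + 9 is not prime.
m = 1: 4m + 9 = 13, prime.
m = 2: 4m + 9 = 17, prime.
m = 3: 4m + 9 = 21 = 3 × 7, composite.
Thus m = 3 disproves the claim, and no smaller m works.

m = 3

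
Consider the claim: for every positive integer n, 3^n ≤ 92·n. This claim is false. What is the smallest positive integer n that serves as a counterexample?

We need the least positive integer n for which 3^n > 92·n.
The first 5 eligible values, up to n = 5, all satisfy the conclusion.
n = 6: 3^n = 729 and 92·n = 552, so 729 > 552.
So n = 6 is the smallest counterexample.

n = 6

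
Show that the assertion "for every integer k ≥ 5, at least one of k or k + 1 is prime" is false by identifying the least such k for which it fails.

k = 8

Check each integer k ≥ 5 in order until k, k + 1 are both composite.
For k = 5, 6, 7 the conclusion holds.
k = 8: 8 = 2 × 4; 9 = 3 × 3 — both composite.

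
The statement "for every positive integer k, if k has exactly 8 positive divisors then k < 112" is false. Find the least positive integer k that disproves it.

Check each positive integer k in order until k has exactly 8 positive divisors but the claim fails.
For k = 24, 30, 40, 42, …, 104, 105, 110 the conclusion holds.
k = 114: τ(114) = 8; 114 ≥ 112.

k = 114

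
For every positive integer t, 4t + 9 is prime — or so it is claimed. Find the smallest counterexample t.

t = 3

t = 1: 4t + 9 = 13, prime.
t = 2: 4t + 9 = 17, prime.
t = 3: 4t + 9 = 21 = 3 × 7, composite.
Thus t = 3 disproves the claim, and no smaller t works.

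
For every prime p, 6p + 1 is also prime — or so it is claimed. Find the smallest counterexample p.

p = 19

The first 7 eligible values, up to p = 17, all satisfy the conclusion.
p = 19: 6p + 1 = 115 = 5 × 23, not prime.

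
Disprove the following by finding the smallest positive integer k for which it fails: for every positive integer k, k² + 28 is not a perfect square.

k = 6

We need the least positive integer k for which k² + 28 is a perfect square.
k = 1: 1² + 28 = 29, not a perfect square.
k = 2: 2² + 28 = 32, not a perfect square.
k = 3: 3² + 28 = 37, not a perfect square.
k = 4: 4² + 28 = 44, not a perfect square.
k = 5: 5² + 28 = 53, not a perfect square.
k = 6: 6² + 28 = 64 = 8², a perfect square.
So k = 6 is the smallest counterexample.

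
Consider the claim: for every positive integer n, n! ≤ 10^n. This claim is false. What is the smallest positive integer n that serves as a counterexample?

n = 25

We need the least positive integer n for which n! > 10^n.
For n = 1, 2, 3, 4, …, 22, 23, 24 the conclusion holds.
n = 25: n! = 15511210043330985984000000 and 10^n = 10000000000000000000000000, so 15511210043330985984000000 > 10000000000000000000000000.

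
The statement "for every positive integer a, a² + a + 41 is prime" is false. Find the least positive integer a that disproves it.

a = 40

A counterexample is any positive integer a such that a² + a + 41 is not prime; we check each in order.
The first 39 eligible values, up to a = 39, all satisfy the conclusion.
a = 40: a² + a + 41 = 1681 = 41 × 41, composite.
Hence a = 40 is a counterexample.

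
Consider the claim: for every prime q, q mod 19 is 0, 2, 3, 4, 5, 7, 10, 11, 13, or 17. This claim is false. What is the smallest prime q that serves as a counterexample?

q = 31

For q = 2, 3, 5, 7, 11, 13, 17, 19, 23, 29 the conclusion holds.
q = 31: 31 mod 19 = 12 — not in {0, 2, 3, 4, 5, 7, 10, 11, 13, 17}.
Thus q = 31 disproves the claim, and no smaller q works.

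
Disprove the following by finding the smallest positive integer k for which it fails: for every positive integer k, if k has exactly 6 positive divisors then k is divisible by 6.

k = 20

Check each positive integer k in order until k has exactly 6 positive divisors but k is not divisible by 6.
k = 12: τ(12) = 6; 12 mod 6 = 0.
k = 18: τ(18) = 6; 18 mod 6 = 0.
k = 20: τ(20) = 6; 20 mod 6 = 2.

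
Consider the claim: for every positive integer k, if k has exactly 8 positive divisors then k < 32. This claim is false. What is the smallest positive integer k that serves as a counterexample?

A counterexample is any positive integer k such that k has exactly 8 positive divisors but the claim fails; we check each in order.
k = 24: τ(24) = 8; 24 < 32.
k = 30: τ(30) = 8; 30 < 32.
k = 40: τ(40) = 8; 40 ≥ 32.
Thus k = 40 disproves the claim, and no smaller k works.

k = 40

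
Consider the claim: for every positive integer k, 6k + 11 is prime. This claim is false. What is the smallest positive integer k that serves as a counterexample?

We need the least positive integer k for which 6k + 11 is not prime.
For k = 1, 2, 3 the conclusion holds.
k = 4: 6k + 11 = 35 = 5 × 7, composite.

k = 4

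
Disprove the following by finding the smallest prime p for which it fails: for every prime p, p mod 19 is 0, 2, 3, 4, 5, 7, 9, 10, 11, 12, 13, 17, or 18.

p = 53

We need the least prime p for which the claim fails.
The first 15 eligible values, up to p = 47, all satisfy the conclusion.
p = 53: 53 mod 19 = 15 — not in {0, 2, 3, 4, 5, 7, 9, 10, 11, 12, 13, 17, 18}.
Hence p = 53 is a counterexample.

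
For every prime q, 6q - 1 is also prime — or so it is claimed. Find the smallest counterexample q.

q = 11

q = 2: 6q - 1 = 11, prime.
q = 3: 6q - 1 = 17, prime.
q = 5: 6q - 1 = 29, prime.
q = 7: 6q - 1 = 41, prime.
q = 11: 6q - 1 = 65 = 5 × 13, not prime.
Hence q = 11 is a counterexample.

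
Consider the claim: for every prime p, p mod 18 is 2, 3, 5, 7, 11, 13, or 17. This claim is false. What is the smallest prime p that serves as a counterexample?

For p = 2, 3, 5, 7, 11, 13, 17 the conclusion holds.
p = 19: 19 mod 18 = 1 — not in {2, 3, 5, 7, 11, 13, 17}.
Thus p = 19 disproves the claim, and no smaller p works.

p = 19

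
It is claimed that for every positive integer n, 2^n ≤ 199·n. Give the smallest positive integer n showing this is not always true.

n = 12

We need the least positive integer n for which 2^n > 199·n.
For n = 1, 2, 3, 4, …, 9, 10, 11 the conclusion holds.
n = 12: 2^n = 4096 and 199·n = 2388, so 4096 > 2388.
Hence n = 12 is a counterexample.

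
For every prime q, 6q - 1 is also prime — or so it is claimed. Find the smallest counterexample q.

q = 11

A counterexample is any prime q such that 6q - 1 is not prime; we check each in order.
The first 4 eligible values, up to q = 7, all satisfy the conclusion.
q = 11: 6q - 1 = 65 = 5 × 13, not prime.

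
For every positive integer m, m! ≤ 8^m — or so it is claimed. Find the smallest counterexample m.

A counterexample is any positive integer m such that m! > 8^m; we check each in order.
For m = 1, 2, 3, 4, …, 17, 18, 19 the conclusion holds.
m = 20: m! = 2432902008176640000 and 8^m = 1152921504606846976, so 2432902008176640000 > 1152921504606846976.

m = 20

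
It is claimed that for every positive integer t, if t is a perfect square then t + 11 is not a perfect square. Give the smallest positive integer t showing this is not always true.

A counterexample is any positive integer t such that t is a perfect square but t + 11 is a perfect square; we check each in order.
For t = 1, 4, 9, 16 the conclusion holds.
t = 25: 25 = 5² and 25 + 11 = 36 = 6².
Thus t = 25 disproves the claim, and no smaller t works.

t = 25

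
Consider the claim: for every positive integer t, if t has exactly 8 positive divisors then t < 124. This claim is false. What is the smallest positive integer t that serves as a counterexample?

We need the least positive integer t for which t has exactly 8 positive divisors but the claim fails.
For t = 24, 30, 40, 42, …, 105, 110, 114 the conclusion holds.
t = 128: τ(128) = 8; 128 ≥ 124.
Thus t = 128 disproves the claim, and no smaller t works.

t = 128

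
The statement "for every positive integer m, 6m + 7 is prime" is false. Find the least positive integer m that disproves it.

m = 3

A counterexample is any positive integer m such that 6m + 7 is not prime; we check each in order.
For m = 1, 2 the conclusion holds.
m = 3: 6m + 7 = 25 = 5 × 5, composite.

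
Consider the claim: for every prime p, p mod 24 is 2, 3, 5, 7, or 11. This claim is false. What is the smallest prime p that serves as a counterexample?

p = 13

We need the least prime p for which the claim fails.
The first 5 eligible values, up to p = 11, all satisfy the conclusion.
p = 13: 13 mod 24 = 13 — not in {2, 3, 5, 7, 11}.
So p = 13 is the smallest counterexample.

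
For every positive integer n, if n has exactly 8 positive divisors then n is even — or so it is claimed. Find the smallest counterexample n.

n = 105

We need the least positive integer n for which n has exactly 8 positive divisors but n is odd.
The first 12 eligible values, up to n = 104, all satisfy the conclusion.
n = 105: divisors of 105: 1, 3, 5, 7, 15, 21, 35, 105; 105 is odd.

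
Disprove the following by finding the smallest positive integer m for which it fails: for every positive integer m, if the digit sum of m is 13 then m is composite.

Check each positive integer m in order until the digit sum of m is 13 but m is prime.
m = 49: digit sum 13; 49 is composite.
m = 58: digit sum 13; 58 is composite.
m = 67: digit sum 13; 67 is prime, not composite.
Thus m = 67 disproves the claim, and no smaller m works.

m = 67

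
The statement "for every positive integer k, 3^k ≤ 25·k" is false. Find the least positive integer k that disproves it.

k = 5

We need the least positive integer k for which 3^k > 25·k.
For k = 1, 2, 3, 4 the conclusion holds.
k = 5: 3^k = 243 and 25·k = 125, so 243 > 125.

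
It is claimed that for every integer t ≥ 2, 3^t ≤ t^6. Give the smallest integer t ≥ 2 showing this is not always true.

Check each integer t ≥ 2 in order until 3^t > t^6.
For t = 2, 3, 4, 5, …, 12, 13, 14 the conclusion holds.
t = 15: 3^t = 14348907 and t^6 = 11390625, so 14348907 > 11390625.

t = 15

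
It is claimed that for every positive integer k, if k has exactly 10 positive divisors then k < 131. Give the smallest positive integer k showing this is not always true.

We need the least positive integer k for which k has exactly 10 positive divisors but the claim fails.
k = 48: τ(48) = 10; 48 < 131.
k = 80: τ(80) = 10; 80 < 131.
k = 112: τ(112) = 10; 112 < 131.
k = 162: τ(162) = 10; 162 ≥ 131.

k = 162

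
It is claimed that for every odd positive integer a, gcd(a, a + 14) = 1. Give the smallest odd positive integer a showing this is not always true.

Check each odd positive integer a in order until gcd(a, a + 14) > 1.
For a = 1, 3, 5 the conclusion holds.
a = 7: gcd(7, 21) = 7.

a = 7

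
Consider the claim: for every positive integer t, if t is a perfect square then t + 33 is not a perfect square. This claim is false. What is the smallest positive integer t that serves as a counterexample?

t = 1: 1 + 33 = 34, not a perfect square.
t = 4: 4 + 33 = 37, not a perfect square.
t = 9: 9 + 33 = 42, not a perfect square.
t = 16: 16 = 4² and 16 + 33 = 49 = 7².

t = 16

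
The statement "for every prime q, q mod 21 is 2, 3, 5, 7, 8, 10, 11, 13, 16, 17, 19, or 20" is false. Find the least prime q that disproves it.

q = 43

For q = 2, 3, 5, 7, …, 31, 37, 41 the conclusion holds.
q = 43: 43 mod 21 = 1 — not in {2, 3, 5, 7, 8, 10, 11, 13, 16, 17, 19, 20}.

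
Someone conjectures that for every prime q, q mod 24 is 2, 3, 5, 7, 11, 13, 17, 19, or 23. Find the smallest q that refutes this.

Check each prime q in order until the claim fails.
The first 20 eligible values, up to q = 71, all satisfy the conclusion.
q = 73: 73 mod 24 = 1 — not in {2, 3, 5, 7, 11, 13, 17, 19, 23}.

q = 73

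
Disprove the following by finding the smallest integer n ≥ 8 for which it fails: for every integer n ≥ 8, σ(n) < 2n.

n = 12

We need the least integer n ≥ 8 for which the claim fails.
The first 4 eligible values, up to n = 11, all satisfy the conclusion.
n = 12: σ(12) = 28; 28 ≥ 24.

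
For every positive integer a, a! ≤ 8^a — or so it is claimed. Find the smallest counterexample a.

For a = 1, 2, 3, 4, …, 17, 18, 19 the conclusion holds.
a = 20: a! = 2432902008176640000 and 8^a = 1152921504606846976, so 2432902008176640000 > 1152921504606846976.
Hence a = 20 is a counterexample.

a = 20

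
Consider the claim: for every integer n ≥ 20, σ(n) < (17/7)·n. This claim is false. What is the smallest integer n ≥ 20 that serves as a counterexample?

Check each integer n ≥ 20 in order until the claim fails.
n = 20: σ(20) = 42; 42 < 340/7.
n = 21: σ(21) = 32; 32 < 51.
n = 22: σ(22) = 36; 36 < 374/7.
n = 23: σ(23) = 24; 24 < 391/7.
n = 24: σ(24) = 60; 60 ≥ 408/7.

n = 24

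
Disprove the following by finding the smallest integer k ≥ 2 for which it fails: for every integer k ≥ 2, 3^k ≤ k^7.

k = 19

Check each integer k ≥ 2 in order until 3^k > k^7.
The first 17 eligible values, up to k = 18, all satisfy the conclusion.
k = 19: 3^k = 1162261467 and k^7 = 893871739, so 1162261467 > 893871739.
So k = 19 is the smallest counterexample.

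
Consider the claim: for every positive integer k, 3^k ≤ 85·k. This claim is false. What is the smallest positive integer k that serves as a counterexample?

Check each positive integer k in order until 3^k > 85·k.
For k = 1, 2, 3, 4, 5 the conclusion holds.
k = 6: 3^k = 729 and 85·k = 510, so 729 > 510.

k = 6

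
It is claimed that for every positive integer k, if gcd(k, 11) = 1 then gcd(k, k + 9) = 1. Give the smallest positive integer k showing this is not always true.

Check each positive integer k in order until gcd(k, 11) = 1 but gcd(k, k + 9) > 1.
For k = 1, 2 the conclusion holds.
k = 3: gcd(3, 12) = 3.

k = 3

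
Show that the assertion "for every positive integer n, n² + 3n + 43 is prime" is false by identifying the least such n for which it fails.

n = 39

Check each positive integer n in order until n² + 3n + 43 is not prime.
The first 38 eligible values, up to n = 38, all satisfy the conclusion.
n = 39: n² + 3n + 43 = 1681 = 41 × 41, composite.
Thus n = 39 disproves the claim, and no smaller n works.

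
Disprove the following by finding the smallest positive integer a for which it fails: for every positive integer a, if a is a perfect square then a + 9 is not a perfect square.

We need the least positive integer a for which a is a perfect square but a + 9 is a perfect square.
For a = 1, 4, 9 the conclusion holds.
a = 16: 16 = 4² and 16 + 9 = 25 = 5².
Hence a = 16 is a counterexample.

a = 16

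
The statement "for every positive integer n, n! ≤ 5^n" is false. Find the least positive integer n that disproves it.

We need the least positive integer n for which n! > 5^n.
For n = 1, 2, 3, 4, …, 9, 10, 11 the conclusion holds.
n = 12: n! = 479001600 and 5^n = 244140625, so 479001600 > 244140625.

n = 12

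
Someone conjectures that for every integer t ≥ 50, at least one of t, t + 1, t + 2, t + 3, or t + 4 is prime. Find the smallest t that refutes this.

t = 54

A counterexample is any integer t ≥ 50 such that t, t + 1, t + 2, t + 3, t + 4 are all composite; we check each in order.
The first 4 eligible values, up to t = 53, all satisfy the conclusion.
t = 54: 54 = 2 × 27; 55 = 5 × 11; 56 = 2 × 28; 57 = 3 × 19; 58 = 2 × 29 — all composite.
Hence t = 54 is a counterexample.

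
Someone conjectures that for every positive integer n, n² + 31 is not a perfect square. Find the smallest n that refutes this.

We need the least positive integer n for which n² + 31 is a perfect square.
The first 14 eligible values, up to n = 14, all satisfy the conclusion.
n = 15: 15² + 31 = 256 = 16², a perfect square.
So n = 15 is the smallest counterexample.

n = 15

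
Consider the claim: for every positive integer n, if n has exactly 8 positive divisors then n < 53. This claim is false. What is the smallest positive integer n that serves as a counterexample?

n = 54

We need the least positive integer n for which n has exactly 8 positive divisors but the claim fails.
For n = 24, 30, 40, 42 the conclusion holds.
n = 54: τ(54) = 8; 54 ≥ 53.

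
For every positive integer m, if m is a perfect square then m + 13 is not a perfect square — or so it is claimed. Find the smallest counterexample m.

m = 36

A counterexample is any positive integer m such that m is a perfect square but m + 13 is a perfect square; we check each in order.
The first 5 eligible values, up to m = 25, all satisfy the conclusion.
m = 36: 36 = 6² and 36 + 13 = 49 = 7².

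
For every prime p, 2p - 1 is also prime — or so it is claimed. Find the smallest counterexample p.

p = 5

We need the least prime p for which 2p - 1 is not prime.
p = 2: 2p - 1 = 3, prime.
p = 3: 2p - 1 = 5, prime.
p = 5: 2p - 1 = 9 = 3 × 3, not prime.
Hence p = 5 is a counterexample.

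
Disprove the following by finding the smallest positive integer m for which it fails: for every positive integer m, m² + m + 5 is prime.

A counterexample is any positive integer m such that m² + m + 5 is not prime; we check each in order.
For m = 1, 2, 3 the conclusion holds.
m = 4: m² + m + 5 = 25 = 5 × 5, composite.
Hence m = 4 is a counterexample.

m = 4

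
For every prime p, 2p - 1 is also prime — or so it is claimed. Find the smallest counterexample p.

p = 5

p = 2: 2p - 1 = 3, prime.
p = 3: 2p - 1 = 5, prime.
p = 5: 2p - 1 = 9 = 3 × 3, not prime.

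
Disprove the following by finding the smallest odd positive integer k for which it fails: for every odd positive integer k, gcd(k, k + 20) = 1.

k = 5

We need the least odd positive integer k for which gcd(k, k + 20) > 1.
k = 1: gcd(1, 21) = 1.
k = 3: gcd(3, 23) = 1.
k = 5: gcd(5, 25) = 5.
So k = 5 is the smallest counterexample.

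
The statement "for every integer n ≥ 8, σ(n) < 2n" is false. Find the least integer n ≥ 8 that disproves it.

A counterexample is any integer n ≥ 8 such that the claim fails; we check each in order.
The first 4 eligible values, up to n = 11, all satisfy the conclusion.
n = 12: σ(12) = 28; 28 ≥ 24.

n = 12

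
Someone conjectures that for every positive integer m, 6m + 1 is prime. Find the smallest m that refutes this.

m = 1: 6m + 1 = 7, prime.
m = 2: 6m + 1 = 13, prime.
m = 3: 6m + 1 = 19, prime.
m = 4: 6m + 1 = 25 = 5 × 5, composite.

m = 4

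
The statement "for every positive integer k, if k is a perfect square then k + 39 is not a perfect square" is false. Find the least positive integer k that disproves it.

k = 25

A counterexample is any positive integer k such that k is a perfect square but k + 39 is a perfect square; we check each in order.
The first 4 eligible values, up to k = 16, all satisfy the conclusion.
k = 25: 25 = 5² and 25 + 39 = 64 = 8².
Hence k = 25 is a counterexample.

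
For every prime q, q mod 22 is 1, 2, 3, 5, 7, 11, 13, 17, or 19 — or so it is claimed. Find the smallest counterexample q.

q = 31

We need the least prime q for which the claim fails.
The first 10 eligible values, up to q = 29, all satisfy the conclusion.
q = 31: 31 mod 22 = 9 — not in {1, 2, 3, 5, 7, 11, 13, 17, 19}.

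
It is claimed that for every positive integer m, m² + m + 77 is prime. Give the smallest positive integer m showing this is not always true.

m = 6

A counterexample is any positive integer m such that m² + m + 77 is not prime; we check each in order.
For m = 1, 2, 3, 4, 5 the conclusion holds.
m = 6: m² + m + 77 = 119 = 7 × 17, composite.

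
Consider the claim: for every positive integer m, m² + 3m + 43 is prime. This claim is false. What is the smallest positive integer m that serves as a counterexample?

m = 39

Check each positive integer m in order until m² + 3m + 43 is not prime.
For m = 1, 2, 3, 4, …, 36, 37, 38 the conclusion holds.
m = 39: m² + 3m + 43 = 1681 = 41 × 41, composite.
Hence m = 39 is a counterexample.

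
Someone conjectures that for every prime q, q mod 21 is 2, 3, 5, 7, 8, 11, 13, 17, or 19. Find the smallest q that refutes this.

A counterexample is any prime q such that the claim fails; we check each in order.
For q = 2, 3, 5, 7, 11, 13, 17, 19, 23, 29 the conclusion holds.
q = 31: 31 mod 21 = 10 — not in {2, 3, 5, 7, 8, 11, 13, 17, 19}.
Hence q = 31 is a counterexample.

q = 31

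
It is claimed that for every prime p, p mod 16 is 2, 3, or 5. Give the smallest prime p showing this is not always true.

p = 7

Check each prime p in order until the claim fails.
For p = 2, 3, 5 the conclusion holds.
p = 7: 7 mod 16 = 7 — not in {2, 3, 5}.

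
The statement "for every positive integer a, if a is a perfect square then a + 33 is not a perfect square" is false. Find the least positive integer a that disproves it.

a = 1: 1 + 33 = 34, not a perfect square.
a = 4: 4 + 33 = 37, not a perfect square.
a = 9: 9 + 33 = 42, not a perfect square.
a = 16: 16 = 4² and 16 + 33 = 49 = 7².
So a = 16 is the smallest counterexample.

a = 16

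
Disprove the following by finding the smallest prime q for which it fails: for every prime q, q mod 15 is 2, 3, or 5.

A counterexample is any prime q such that the claim fails; we check each in order.
q = 2: 2 mod 15 = 2.
q = 3: 3 mod 15 = 3.
q = 5: 5 mod 15 = 5.
q = 7: 7 mod 15 = 7 — not in {2, 3, 5}.
So q = 7 is the smallest counterexample.

q = 7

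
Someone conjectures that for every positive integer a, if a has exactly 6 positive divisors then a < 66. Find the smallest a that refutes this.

We need the least positive integer a for which a has exactly 6 positive divisors but the claim fails.
For a = 12, 18, 20, 28, 32, 44, 45, 50, 52, 63 the conclusion holds.
a = 68: τ(68) = 6; 68 ≥ 66.
Hence a = 68 is a counterexample.

a = 68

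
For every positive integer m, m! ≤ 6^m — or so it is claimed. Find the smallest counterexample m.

m = 14

For m = 1, 2, 3, 4, …, 11, 12, 13 the conclusion holds.
m = 14: m! = 87178291200 and 6^m = 78364164096, so 87178291200 > 78364164096.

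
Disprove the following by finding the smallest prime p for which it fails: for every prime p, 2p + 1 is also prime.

We need the least prime p for which 2p + 1 is not prime.
p = 2: 2p + 1 = 5, prime.
p = 3: 2p + 1 = 7, prime.
p = 5: 2p + 1 = 11, prime.
p = 7: 2p + 1 = 15 = 3 × 5, not prime.
Thus p = 7 disproves the claim, and no smaller p works.

p = 7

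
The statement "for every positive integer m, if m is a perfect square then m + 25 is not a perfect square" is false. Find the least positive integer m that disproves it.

m = 144

For m = 1, 4, 9, 16, …, 81, 100, 121 the conclusion holds.
m = 144: 144 = 12² and 144 + 25 = 169 = 13².
Hence m = 144 is a counterexample.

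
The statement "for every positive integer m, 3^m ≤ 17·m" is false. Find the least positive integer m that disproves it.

m = 4

We need the least positive integer m for which 3^m > 17·m.
For m = 1, 2, 3 the conclusion holds.
m = 4: 3^m = 81 and 17·m = 68, so 81 > 68.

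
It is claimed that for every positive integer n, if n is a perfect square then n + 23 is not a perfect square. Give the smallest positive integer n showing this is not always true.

A counterexample is any positive integer n such that n is a perfect square but n + 23 is a perfect square; we check each in order.
For n = 1, 4, 9, 16, 25, 36, 49, 64, 81, 100 the conclusion holds.
n = 121: 121 = 11² and 121 + 23 = 144 = 12².
So n = 121 is the smallest counterexample.

n = 121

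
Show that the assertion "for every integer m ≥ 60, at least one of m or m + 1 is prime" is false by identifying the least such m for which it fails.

We need the least integer m ≥ 60 for which m, m + 1 are both composite.
m = 60: 61 is prime.
m = 61: 61 is prime.
m = 62: 62 = 2 × 31; 63 = 3 × 21 — both composite.

m = 62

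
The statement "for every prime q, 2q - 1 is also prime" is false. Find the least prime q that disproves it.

q = 5

For q = 2, 3 the conclusion holds.
q = 5: 2q - 1 = 9 = 3 × 3, not prime.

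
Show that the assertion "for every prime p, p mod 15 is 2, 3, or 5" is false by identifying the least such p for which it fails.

For p = 2, 3, 5 the conclusion holds.
p = 7: 7 mod 15 = 7 — not in {2, 3, 5}.
Thus p = 7 disproves the claim, and no smaller p works.

p = 7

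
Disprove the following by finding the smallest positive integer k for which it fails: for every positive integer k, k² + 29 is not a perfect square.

For k = 1, 2, 3, 4, …, 11, 12, 13 the conclusion holds.
k = 14: 14² + 29 = 225 = 15², a perfect square.
So k = 14 is the smallest counterexample.

k = 14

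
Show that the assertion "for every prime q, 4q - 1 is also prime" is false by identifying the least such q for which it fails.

q = 7

A counterexample is any prime q such that 4q - 1 is not prime; we check each in order.
q = 2: 4q - 1 = 7, prime.
q = 3: 4q - 1 = 11, prime.
q = 5: 4q - 1 = 19, prime.
q = 7: 4q - 1 = 27 = 3 × 9, not prime.
So q = 7 is the smallest counterexample.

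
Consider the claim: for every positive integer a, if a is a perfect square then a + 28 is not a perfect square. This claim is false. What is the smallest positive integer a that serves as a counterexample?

a = 36

A counterexample is any positive integer a such that a is a perfect square but a + 28 is a perfect square; we check each in order.
a = 1: 1 + 28 = 29, not a perfect square.
a = 4: 4 + 28 = 32, not a perfect square.
a = 9: 9 + 28 = 37, not a perfect square.
a = 16: 16 + 28 = 44, not a perfect square.
a = 25: 25 + 28 = 53, not a perfect square.
a = 36: 36 = 6² and 36 + 28 = 64 = 8².
So a = 36 is the smallest counterexample.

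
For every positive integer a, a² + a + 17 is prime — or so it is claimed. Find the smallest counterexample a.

a = 16

The first 15 eligible values, up to a = 15, all satisfy the conclusion.
a = 16: a² + a + 17 = 289 = 17 × 17, composite.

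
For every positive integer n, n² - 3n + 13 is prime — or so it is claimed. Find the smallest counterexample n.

n = 12

The first 11 eligible values, up to n = 11, all satisfy the conclusion.
n = 12: n² - 3n + 13 = 121 = 11 × 11, composite.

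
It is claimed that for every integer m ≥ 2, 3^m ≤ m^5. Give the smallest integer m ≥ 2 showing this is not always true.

m = 11

For m = 2, 3, 4, 5, 6, 7, 8, 9, 10 the conclusion holds.
m = 11: 3^m = 177147 and m^5 = 161051, so 177147 > 161051.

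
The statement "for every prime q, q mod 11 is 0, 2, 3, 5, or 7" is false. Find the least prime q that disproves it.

We need the least prime q for which the claim fails.
For q = 2, 3, 5, 7, 11, 13 the conclusion holds.
q = 17: 17 mod 11 = 6 — not in {0, 2, 3, 5, 7}.

q = 17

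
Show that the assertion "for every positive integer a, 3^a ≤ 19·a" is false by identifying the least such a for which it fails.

a = 4

For a = 1, 2, 3 the conclusion holds.
a = 4: 3^a = 81 and 19·a = 76, so 81 > 76.
Hence a = 4 is a counterexample.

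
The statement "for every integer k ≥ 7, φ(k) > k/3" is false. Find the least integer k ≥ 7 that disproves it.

Check each integer k ≥ 7 in order until the claim fails.
The first 5 eligible values, up to k = 11, all satisfy the conclusion.
k = 12: φ(12) = 4 and 12/3 = 4, so φ(12) ≤ 12/3.
So k = 12 is the smallest counterexample.

k = 12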